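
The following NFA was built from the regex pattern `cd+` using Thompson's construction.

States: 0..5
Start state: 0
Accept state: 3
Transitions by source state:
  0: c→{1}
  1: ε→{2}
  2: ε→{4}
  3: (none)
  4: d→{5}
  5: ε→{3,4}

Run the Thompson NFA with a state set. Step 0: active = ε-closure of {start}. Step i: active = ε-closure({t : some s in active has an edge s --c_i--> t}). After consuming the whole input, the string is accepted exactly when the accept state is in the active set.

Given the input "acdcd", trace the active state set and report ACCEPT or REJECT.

Answer: REJECT

Derivation:
start: ε-closure({0}) = {0}
'a' @ 1: {}  — dead — no transitions
rest 'cdcd' ignored (set empty)
end set {} — state 3 not in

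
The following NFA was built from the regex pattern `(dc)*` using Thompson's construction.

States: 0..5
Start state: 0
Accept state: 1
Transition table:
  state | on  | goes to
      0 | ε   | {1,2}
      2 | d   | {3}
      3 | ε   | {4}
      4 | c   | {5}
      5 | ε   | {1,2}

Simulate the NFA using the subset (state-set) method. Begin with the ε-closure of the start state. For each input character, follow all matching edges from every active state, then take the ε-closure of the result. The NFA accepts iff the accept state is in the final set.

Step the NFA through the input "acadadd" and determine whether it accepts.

initial (ε-close {0}): {0,1,2}
'a' @ 1: {}  — state set empty
rest 'cadadd' ignored (set empty)
end set {} — state 1 not in

Answer: REJECT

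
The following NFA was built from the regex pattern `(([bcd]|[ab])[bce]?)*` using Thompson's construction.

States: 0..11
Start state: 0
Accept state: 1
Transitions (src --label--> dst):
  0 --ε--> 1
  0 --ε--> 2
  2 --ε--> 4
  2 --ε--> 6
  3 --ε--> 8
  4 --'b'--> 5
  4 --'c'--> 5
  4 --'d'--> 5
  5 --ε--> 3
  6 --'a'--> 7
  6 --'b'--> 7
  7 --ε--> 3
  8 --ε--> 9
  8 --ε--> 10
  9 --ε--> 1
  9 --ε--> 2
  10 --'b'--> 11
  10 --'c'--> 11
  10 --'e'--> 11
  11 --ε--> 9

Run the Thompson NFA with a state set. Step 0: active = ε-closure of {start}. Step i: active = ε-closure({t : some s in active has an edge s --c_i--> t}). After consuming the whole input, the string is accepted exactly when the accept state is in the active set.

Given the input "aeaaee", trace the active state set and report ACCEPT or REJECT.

initial (ε-close {0}): {0,1,2,4,6}
'a' @ 1: {1,2,3,4,6,7,8,9,10}  (accept∈set)
'e' @ 2: {1,2,4,6,9,11}  (accept∈set)
'a' @ 3: {1,2,3,4,6,7,8,9,10}  (accept∈set)
'a' @ 4: {1,2,3,4,6,7,8,9,10}  (accept∈set)
'e' @ 5: {1,2,4,6,9,11}  (accept∈set)
'e' @ 6: {}  — state set empty
after full input: {}  (accept=1 not in)

Answer: REJECT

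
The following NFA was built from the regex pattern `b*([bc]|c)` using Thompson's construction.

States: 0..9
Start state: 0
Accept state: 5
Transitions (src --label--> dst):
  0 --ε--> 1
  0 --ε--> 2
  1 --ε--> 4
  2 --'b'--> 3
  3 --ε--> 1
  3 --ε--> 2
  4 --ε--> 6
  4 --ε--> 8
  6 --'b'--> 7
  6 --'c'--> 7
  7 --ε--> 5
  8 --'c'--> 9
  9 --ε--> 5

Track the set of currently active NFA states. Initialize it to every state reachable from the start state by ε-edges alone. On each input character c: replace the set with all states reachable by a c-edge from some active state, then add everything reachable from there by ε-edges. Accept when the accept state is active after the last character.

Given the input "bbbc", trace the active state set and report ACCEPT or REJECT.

initial (ε-close {0}): {0,1,2,4,6,8}
'b' @ 1: {1,2,3,4,5,6,7,8}  [accepting]
'b' @ 2: {1,2,3,4,5,6,7,8}  [accepting]
'b' @ 3: {1,2,3,4,5,6,7,8}  [accepting]
'c' @ 4: {5,7,9}  [accepting]
after full input: {5,7,9}  (accept=5 in)

Answer: ACCEPT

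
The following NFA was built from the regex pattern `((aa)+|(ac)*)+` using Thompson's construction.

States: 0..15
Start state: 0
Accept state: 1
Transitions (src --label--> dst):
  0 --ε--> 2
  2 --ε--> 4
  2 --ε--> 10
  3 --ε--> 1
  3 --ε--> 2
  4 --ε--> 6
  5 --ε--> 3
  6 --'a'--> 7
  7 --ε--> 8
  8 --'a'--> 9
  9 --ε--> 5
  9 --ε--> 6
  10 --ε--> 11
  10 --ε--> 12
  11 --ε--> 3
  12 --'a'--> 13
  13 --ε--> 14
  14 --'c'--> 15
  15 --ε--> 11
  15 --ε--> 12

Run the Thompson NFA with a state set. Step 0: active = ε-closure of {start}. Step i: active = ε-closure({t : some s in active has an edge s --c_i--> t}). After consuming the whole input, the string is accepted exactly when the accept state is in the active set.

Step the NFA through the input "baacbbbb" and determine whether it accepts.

start: ε-closure({0}) = {0,1,2,3,4,6,10,11,12}
'b' @ 1: {}  — no active states
rest 'aacbbbb' ignored (set empty)
end set {} — state 1 not in

Answer: REJECT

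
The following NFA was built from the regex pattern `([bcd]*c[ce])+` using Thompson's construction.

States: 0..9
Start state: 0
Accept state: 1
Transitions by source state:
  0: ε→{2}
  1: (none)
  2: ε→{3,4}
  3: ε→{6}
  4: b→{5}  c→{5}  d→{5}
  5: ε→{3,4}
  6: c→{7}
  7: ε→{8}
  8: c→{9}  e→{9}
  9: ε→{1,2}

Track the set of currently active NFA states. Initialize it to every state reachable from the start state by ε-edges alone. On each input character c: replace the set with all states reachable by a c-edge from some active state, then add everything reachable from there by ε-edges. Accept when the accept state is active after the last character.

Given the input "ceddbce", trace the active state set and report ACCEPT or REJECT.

start: ε-closure({0}) = {0,2,3,4,6}
'c' @ 1: {3,4,5,6,7,8}
'e' @ 2: {1,2,3,4,6,9}  (accept∈set)
'd' @ 3: {3,4,5,6}
'd' @ 4: {3,4,5,6}
'b' @ 5: {3,4,5,6}
'c' @ 6: {3,4,5,6,7,8}
'e' @ 7: {1,2,3,4,6,9}  (accept∈set)
end set {1,2,3,4,6,9} — state 1 in

Answer: ACCEPT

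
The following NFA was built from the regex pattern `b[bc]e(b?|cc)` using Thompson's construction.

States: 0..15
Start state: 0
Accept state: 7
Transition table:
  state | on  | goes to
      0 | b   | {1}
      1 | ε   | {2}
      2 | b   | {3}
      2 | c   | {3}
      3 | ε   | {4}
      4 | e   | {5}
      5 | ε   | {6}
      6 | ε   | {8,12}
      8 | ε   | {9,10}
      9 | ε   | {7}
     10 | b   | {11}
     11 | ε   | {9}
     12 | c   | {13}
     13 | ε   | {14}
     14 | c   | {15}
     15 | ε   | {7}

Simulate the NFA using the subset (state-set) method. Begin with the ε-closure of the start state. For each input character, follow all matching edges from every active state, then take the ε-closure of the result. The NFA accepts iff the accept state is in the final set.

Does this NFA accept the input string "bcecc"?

Answer: ACCEPT

Steps:
start: ε-closure({0}) = {0}
'b' @ 1: {1,2}
'c' @ 2: {3,4}
'e' @ 3: {5,6,7,8,9,10,12}  (accept∈set)
'c' @ 4: {13,14}
'c' @ 5: {7,15}  (accept∈set)
end set {7,15} — state 7 in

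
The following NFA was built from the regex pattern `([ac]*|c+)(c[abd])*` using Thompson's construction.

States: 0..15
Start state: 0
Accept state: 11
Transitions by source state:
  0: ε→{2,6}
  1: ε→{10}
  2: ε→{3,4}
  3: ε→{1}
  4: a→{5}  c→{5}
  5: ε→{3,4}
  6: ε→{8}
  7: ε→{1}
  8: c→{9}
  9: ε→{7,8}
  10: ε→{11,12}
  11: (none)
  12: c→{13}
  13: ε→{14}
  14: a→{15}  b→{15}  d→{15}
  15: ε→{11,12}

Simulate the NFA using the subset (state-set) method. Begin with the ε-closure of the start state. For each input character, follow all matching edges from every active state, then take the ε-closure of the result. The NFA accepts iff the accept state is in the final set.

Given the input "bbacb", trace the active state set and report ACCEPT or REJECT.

S₀ = ε-closure({0}) = {0,1,2,3,4,6,8,10,11,12}
'b' @ 1: {}  — no active states
rest 'bacb' ignored (set empty)
end set {} — state 11 not in

Answer: REJECT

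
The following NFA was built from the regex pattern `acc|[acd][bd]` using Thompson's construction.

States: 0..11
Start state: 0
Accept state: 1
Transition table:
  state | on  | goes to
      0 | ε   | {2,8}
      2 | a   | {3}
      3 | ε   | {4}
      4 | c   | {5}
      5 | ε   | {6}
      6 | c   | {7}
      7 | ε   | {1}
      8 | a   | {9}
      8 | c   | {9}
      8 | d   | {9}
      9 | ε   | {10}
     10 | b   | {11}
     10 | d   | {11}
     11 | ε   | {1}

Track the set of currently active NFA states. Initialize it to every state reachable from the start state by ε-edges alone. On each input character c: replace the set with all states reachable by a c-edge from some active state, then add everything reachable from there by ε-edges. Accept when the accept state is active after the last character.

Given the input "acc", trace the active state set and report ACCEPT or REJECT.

Answer: ACCEPT

Trace:
start: ε-closure({0}) = {0,2,8}
'a' @ 1: {3,4,9,10}
'c' @ 2: {5,6}
'c' @ 3: {1,7}  (accept∈set)
end set {1,7} — state 1 in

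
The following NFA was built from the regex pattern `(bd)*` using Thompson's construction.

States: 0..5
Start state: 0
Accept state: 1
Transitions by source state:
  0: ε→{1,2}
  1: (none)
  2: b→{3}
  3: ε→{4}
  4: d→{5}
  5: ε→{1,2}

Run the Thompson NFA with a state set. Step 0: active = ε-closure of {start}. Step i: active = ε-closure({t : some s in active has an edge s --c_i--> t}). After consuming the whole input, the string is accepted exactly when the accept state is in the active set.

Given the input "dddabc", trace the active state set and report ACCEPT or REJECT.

Answer: REJECT

Steps:
S₀ = ε-closure({0}) = {0,1,2}
'd' @ 1: {}  — state set empty
rest 'ddabc' ignored (set empty)
final: {}; accept 1 not in set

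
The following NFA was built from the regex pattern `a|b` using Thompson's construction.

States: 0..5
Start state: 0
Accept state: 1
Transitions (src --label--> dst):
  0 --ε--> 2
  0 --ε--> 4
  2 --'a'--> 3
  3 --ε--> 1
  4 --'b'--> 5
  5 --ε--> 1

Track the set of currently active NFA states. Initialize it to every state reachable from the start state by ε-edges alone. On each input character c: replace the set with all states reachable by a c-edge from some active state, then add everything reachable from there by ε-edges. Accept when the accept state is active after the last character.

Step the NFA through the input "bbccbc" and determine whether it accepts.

initial (ε-close {0}): {0,2,4}
'b' @ 1: {1,5}  [accepting]
'b' @ 2: {}  — dead — no transitions
rest 'ccbc' ignored (set empty)
final: {}; accept 1 not in set

Answer: REJECT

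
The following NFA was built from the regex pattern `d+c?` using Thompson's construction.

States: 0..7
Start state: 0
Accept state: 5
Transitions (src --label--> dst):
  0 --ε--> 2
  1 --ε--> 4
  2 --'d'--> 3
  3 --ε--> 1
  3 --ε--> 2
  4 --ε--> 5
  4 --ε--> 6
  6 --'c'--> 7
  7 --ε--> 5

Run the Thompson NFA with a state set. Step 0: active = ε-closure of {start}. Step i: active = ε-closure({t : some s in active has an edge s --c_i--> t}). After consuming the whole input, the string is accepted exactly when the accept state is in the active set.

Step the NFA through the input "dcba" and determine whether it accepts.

S₀ = ε-closure({0}) = {0,2}
'd' @ 1: {1,2,3,4,5,6}  [accepting]
'c' @ 2: {5,7}  [accepting]
'b' @ 3: {}  — no active states
rest 'a' ignored (set empty)
end set {} — state 5 not in

Answer: REJECT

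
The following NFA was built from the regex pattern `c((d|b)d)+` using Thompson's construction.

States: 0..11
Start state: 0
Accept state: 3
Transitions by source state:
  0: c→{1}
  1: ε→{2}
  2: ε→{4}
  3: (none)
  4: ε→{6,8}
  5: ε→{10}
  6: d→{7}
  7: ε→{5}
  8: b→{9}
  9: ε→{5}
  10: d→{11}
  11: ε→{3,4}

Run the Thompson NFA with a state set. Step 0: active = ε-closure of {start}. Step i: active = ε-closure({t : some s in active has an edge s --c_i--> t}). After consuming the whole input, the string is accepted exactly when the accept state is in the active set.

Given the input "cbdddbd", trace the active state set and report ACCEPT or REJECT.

Answer: ACCEPT

Steps:
S₀ = ε-closure({0}) = {0}
'c' @ 1: {1,2,4,6,8}
'b' @ 2: {5,9,10}
'd' @ 3: {3,4,6,8,11}  [accepting]
'd' @ 4: {5,7,10}
'd' @ 5: {3,4,6,8,11}  [accepting]
'b' @ 6: {5,9,10}
'd' @ 7: {3,4,6,8,11}  [accepting]
after full input: {3,4,6,8,11}  (accept=3 in)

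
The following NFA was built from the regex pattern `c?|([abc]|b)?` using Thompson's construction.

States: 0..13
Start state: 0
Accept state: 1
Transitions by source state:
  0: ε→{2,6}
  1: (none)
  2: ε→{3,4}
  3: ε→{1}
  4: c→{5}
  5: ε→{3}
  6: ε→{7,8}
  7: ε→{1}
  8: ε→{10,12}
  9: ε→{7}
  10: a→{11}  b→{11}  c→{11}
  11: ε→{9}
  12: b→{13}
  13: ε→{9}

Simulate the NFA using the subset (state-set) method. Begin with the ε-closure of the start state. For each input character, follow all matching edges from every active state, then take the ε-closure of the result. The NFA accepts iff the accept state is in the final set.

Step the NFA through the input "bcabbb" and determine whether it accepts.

initial (ε-close {0}): {0,1,2,3,4,6,7,8,10,12}
'b' @ 1: {1,7,9,11,13}  ✓accept
'c' @ 2: {}  — dead — no transitions
rest 'abbb' ignored (set empty)
after full input: {}  (accept=1 not in)

Answer: REJECT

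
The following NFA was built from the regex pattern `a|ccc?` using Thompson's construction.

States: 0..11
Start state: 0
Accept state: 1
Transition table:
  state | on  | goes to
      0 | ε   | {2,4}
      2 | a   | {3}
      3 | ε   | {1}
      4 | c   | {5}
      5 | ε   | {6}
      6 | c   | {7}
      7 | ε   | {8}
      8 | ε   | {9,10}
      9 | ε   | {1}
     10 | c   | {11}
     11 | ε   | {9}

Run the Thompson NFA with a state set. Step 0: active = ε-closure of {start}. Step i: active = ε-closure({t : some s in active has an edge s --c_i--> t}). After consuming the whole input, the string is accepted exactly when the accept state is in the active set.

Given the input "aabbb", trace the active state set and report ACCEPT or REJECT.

Answer: REJECT

Steps:
start: ε-closure({0}) = {0,2,4}
'a' @ 1: {1,3}  [accepting]
'a' @ 2: {}  — state set empty
rest 'bbb' ignored (set empty)
after full input: {}  (accept=1 not in)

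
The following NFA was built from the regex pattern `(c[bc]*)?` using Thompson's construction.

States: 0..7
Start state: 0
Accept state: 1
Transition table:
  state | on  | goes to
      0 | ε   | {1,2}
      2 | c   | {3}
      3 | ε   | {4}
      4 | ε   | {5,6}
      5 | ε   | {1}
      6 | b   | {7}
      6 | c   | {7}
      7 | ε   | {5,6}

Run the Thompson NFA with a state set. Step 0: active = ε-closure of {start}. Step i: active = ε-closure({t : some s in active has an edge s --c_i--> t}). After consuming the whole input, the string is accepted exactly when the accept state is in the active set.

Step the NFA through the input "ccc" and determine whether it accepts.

initial (ε-close {0}): {0,1,2}
'c' @ 1: {1,3,4,5,6}  (accept∈set)
'c' @ 2: {1,5,6,7}  (accept∈set)
'c' @ 3: {1,5,6,7}  (accept∈set)
end set {1,5,6,7} — state 1 in

Answer: ACCEPT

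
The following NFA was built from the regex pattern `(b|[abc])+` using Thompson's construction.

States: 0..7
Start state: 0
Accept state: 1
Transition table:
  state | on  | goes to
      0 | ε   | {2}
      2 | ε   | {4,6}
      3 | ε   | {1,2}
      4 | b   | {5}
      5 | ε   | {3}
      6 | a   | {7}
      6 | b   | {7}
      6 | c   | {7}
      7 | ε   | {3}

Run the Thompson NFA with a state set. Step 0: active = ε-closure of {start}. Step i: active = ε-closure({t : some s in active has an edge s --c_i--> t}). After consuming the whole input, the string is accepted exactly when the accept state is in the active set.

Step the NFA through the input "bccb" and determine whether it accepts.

Answer: ACCEPT

Trace:
initial (ε-close {0}): {0,2,4,6}
'b' @ 1: {1,2,3,4,5,6,7}  (accept∈set)
'c' @ 2: {1,2,3,4,6,7}  (accept∈set)
'c' @ 3: {1,2,3,4,6,7}  (accept∈set)
'b' @ 4: {1,2,3,4,5,6,7}  (accept∈set)
final: {1,2,3,4,5,6,7}; accept 1 in set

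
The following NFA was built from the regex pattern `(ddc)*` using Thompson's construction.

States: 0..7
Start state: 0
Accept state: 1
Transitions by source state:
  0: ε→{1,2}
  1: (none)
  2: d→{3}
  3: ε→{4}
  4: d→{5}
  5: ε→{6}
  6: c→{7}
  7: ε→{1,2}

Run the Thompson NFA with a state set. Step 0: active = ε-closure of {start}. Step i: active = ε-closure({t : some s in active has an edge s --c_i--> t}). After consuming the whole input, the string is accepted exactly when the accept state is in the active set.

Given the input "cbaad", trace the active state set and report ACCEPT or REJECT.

Answer: REJECT

Trace:
S₀ = ε-closure({0}) = {0,1,2}
'c' @ 1: {}  — state set empty
rest 'baad' ignored (set empty)
final: {}; accept 1 not in set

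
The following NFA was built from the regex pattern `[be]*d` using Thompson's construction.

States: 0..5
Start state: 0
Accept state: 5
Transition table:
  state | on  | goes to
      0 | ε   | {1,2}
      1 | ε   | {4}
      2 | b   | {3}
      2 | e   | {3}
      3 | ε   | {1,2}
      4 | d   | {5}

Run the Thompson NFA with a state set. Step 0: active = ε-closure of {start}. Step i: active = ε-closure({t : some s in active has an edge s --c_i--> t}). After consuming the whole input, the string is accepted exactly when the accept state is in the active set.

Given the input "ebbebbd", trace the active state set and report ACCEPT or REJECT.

S₀ = ε-closure({0}) = {0,1,2,4}
'e' @ 1: {1,2,3,4}
'b' @ 2: {1,2,3,4}
'b' @ 3: {1,2,3,4}
'e' @ 4: {1,2,3,4}
'b' @ 5: {1,2,3,4}
'b' @ 6: {1,2,3,4}
'd' @ 7: {5}  ✓accept
end set {5} — state 5 in

Answer: ACCEPT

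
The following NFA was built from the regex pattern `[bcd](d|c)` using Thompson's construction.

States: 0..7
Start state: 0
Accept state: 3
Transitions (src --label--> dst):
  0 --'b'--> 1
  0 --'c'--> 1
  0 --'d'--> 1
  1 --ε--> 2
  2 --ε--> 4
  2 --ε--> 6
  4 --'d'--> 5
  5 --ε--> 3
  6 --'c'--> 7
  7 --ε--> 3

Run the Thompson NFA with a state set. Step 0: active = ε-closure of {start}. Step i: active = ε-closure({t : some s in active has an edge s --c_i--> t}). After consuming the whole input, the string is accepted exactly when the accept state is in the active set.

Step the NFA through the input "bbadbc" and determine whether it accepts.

Answer: REJECT

Trace:
start: ε-closure({0}) = {0}
'b' @ 1: {1,2,4,6}
'b' @ 2: {}  — dead — no transitions
rest 'adbc' ignored (set empty)
after full input: {}  (accept=3 not in)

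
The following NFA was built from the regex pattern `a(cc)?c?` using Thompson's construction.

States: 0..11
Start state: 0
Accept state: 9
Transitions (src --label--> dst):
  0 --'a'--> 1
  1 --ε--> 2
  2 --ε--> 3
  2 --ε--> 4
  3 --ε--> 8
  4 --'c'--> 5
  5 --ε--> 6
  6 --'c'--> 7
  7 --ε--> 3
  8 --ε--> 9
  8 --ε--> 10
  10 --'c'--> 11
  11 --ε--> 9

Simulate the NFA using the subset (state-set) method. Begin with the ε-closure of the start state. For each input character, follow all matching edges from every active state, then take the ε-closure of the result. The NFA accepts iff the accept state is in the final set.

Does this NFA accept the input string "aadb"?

start: ε-closure({0}) = {0}
'a' @ 1: {1,2,3,4,8,9,10}  (accept∈set)
'a' @ 2: {}  — no active states
rest 'db' ignored (set empty)
after full input: {}  (accept=9 not in)

Answer: REJECT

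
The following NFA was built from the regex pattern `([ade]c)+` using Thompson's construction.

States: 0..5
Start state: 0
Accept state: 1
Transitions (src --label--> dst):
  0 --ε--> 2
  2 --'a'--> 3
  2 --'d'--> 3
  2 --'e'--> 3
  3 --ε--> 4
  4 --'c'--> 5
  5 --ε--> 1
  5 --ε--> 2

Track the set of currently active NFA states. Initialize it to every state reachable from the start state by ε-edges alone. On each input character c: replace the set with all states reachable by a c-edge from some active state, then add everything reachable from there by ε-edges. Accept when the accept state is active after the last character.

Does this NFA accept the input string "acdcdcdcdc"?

S₀ = ε-closure({0}) = {0,2}
'a' @ 1: {3,4}
'c' @ 2: {1,2,5}  [accepting]
'd' @ 3: {3,4}
'c' @ 4: {1,2,5}  [accepting]
'd' @ 5: {3,4}
'c' @ 6: {1,2,5}  [accepting]
'd' @ 7: {3,4}
'c' @ 8: {1,2,5}  [accepting]
'd' @ 9: {3,4}
'c' @ 10: {1,2,5}  [accepting]
after full input: {1,2,5}  (accept=1 in)

Answer: ACCEPT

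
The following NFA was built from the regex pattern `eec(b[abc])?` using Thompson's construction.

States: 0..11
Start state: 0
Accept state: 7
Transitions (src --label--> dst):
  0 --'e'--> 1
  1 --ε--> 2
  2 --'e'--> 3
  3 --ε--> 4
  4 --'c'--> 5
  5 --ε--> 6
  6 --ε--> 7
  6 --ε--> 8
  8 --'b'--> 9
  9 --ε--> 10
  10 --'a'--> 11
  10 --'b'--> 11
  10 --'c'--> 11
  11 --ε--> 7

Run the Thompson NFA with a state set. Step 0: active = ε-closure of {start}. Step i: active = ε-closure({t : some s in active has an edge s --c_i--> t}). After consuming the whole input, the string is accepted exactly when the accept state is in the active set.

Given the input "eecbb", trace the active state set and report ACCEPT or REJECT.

Answer: ACCEPT

Steps:
initial (ε-close {0}): {0}
'e' @ 1: {1,2}
'e' @ 2: {3,4}
'c' @ 3: {5,6,7,8}  [accepting]
'b' @ 4: {9,10}
'b' @ 5: {7,11}  [accepting]
end set {7,11} — state 7 in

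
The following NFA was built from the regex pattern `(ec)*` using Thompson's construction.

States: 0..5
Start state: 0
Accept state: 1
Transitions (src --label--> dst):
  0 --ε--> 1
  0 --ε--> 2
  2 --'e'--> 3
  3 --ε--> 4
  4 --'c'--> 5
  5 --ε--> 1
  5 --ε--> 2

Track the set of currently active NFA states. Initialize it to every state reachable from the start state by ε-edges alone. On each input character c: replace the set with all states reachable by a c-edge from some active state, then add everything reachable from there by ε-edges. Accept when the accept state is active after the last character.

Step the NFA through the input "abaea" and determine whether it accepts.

start: ε-closure({0}) = {0,1,2}
'a' @ 1: {}  — state set empty
rest 'baea' ignored (set empty)
final: {}; accept 1 not in set

Answer: REJECT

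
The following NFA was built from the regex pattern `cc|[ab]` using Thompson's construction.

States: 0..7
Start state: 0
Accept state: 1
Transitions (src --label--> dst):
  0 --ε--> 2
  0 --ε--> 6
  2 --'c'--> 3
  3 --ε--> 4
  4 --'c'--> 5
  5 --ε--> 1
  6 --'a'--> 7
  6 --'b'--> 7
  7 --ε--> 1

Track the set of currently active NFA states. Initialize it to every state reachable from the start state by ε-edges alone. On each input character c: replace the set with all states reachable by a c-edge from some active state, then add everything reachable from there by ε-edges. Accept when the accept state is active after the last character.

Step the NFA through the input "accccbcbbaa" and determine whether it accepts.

Answer: REJECT

Derivation:
initial (ε-close {0}): {0,2,6}
'a' @ 1: {1,7}  ✓accept
'c' @ 2: {}  — dead — no transitions
rest 'cccbcbbaa' ignored (set empty)
after full input: {}  (accept=1 not in)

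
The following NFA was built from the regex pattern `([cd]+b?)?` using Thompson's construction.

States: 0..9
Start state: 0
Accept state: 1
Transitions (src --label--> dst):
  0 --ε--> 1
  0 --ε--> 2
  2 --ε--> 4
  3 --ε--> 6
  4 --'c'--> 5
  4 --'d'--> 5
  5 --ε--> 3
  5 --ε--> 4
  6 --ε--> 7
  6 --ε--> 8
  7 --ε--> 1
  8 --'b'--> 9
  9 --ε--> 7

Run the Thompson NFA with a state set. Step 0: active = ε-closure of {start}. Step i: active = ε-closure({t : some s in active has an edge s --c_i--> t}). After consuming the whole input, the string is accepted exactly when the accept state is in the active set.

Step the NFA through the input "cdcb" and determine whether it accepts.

S₀ = ε-closure({0}) = {0,1,2,4}
'c' @ 1: {1,3,4,5,6,7,8}  ✓accept
'd' @ 2: {1,3,4,5,6,7,8}  ✓accept
'c' @ 3: {1,3,4,5,6,7,8}  ✓accept
'b' @ 4: {1,7,9}  ✓accept
after full input: {1,7,9}  (accept=1 in)

Answer: ACCEPT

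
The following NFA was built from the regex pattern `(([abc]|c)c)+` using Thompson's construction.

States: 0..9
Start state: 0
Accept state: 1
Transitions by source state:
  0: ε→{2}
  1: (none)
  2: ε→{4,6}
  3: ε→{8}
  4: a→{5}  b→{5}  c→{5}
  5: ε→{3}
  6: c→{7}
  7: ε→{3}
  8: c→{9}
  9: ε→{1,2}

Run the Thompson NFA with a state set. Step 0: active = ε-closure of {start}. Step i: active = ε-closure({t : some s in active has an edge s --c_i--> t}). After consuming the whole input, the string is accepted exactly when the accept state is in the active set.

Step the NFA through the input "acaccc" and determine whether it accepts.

Answer: ACCEPT

Trace:
S₀ = ε-closure({0}) = {0,2,4,6}
'a' @ 1: {3,5,8}
'c' @ 2: {1,2,4,6,9}  ✓accept
'a' @ 3: {3,5,8}
'c' @ 4: {1,2,4,6,9}  ✓accept
'c' @ 5: {3,5,7,8}
'c' @ 6: {1,2,4,6,9}  ✓accept
end set {1,2,4,6,9} — state 1 in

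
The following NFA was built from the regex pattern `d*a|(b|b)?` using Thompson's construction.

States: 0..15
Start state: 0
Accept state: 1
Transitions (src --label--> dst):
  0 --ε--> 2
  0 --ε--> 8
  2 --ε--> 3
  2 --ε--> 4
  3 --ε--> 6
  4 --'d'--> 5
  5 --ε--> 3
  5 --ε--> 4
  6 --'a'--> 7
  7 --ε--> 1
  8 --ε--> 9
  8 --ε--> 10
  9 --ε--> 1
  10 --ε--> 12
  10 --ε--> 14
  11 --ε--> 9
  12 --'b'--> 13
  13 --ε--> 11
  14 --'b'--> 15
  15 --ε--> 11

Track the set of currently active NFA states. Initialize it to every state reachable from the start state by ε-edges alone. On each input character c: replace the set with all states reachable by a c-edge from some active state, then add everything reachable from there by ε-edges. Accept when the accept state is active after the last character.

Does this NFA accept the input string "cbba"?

Answer: REJECT

Derivation:
S₀ = ε-closure({0}) = {0,1,2,3,4,6,8,9,10,12,14}
'c' @ 1: {}  — no active states
rest 'bba' ignored (set empty)
after full input: {}  (accept=1 not in)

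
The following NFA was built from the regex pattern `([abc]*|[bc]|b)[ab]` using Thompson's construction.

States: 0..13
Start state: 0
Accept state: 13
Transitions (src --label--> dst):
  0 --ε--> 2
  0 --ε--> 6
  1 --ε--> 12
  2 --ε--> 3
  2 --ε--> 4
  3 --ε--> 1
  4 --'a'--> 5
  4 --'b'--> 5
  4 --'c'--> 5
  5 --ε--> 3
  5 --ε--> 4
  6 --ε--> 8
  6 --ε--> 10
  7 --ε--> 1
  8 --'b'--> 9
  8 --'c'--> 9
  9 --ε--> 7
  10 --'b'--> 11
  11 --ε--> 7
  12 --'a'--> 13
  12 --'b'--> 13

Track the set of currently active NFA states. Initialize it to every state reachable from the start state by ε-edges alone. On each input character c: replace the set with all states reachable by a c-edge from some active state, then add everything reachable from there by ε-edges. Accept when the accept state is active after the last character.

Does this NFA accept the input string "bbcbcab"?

start: ε-closure({0}) = {0,1,2,3,4,6,8,10,12}
'b' @ 1: {1,3,4,5,7,9,11,12,13}  (accept∈set)
'b' @ 2: {1,3,4,5,12,13}  (accept∈set)
'c' @ 3: {1,3,4,5,12}
'b' @ 4: {1,3,4,5,12,13}  (accept∈set)
'c' @ 5: {1,3,4,5,12}
'a' @ 6: {1,3,4,5,12,13}  (accept∈set)
'b' @ 7: {1,3,4,5,12,13}  (accept∈set)
after full input: {1,3,4,5,12,13}  (accept=13 in)

Answer: ACCEPT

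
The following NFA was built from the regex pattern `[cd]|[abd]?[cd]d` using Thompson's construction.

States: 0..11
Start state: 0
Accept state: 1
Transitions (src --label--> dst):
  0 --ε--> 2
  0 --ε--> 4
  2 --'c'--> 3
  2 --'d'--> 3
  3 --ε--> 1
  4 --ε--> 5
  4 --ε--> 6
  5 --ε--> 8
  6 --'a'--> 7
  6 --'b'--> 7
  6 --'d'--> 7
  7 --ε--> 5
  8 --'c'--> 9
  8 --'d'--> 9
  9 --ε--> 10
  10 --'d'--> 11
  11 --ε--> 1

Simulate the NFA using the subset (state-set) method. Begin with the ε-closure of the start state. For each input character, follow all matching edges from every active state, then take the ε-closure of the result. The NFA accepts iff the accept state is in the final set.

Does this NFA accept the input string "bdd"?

S₀ = ε-closure({0}) = {0,2,4,5,6,8}
'b' @ 1: {5,7,8}
'd' @ 2: {9,10}
'd' @ 3: {1,11}  ✓accept
after full input: {1,11}  (accept=1 in)

Answer: ACCEPT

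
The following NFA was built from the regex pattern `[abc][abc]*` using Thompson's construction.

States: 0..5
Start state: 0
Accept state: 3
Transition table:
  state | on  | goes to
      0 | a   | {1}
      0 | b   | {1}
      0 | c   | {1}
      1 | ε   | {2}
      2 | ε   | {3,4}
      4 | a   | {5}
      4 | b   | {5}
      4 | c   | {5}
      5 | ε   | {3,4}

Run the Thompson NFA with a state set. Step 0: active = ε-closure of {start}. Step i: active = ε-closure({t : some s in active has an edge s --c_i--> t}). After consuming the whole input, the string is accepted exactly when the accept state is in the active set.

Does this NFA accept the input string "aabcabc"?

Answer: ACCEPT

Derivation:
initial (ε-close {0}): {0}
'a' @ 1: {1,2,3,4}  (accept∈set)
'a' @ 2: {3,4,5}  (accept∈set)
'b' @ 3: {3,4,5}  (accept∈set)
'c' @ 4: {3,4,5}  (accept∈set)
'a' @ 5: {3,4,5}  (accept∈set)
'b' @ 6: {3,4,5}  (accept∈set)
'c' @ 7: {3,4,5}  (accept∈set)
after full input: {3,4,5}  (accept=3 in)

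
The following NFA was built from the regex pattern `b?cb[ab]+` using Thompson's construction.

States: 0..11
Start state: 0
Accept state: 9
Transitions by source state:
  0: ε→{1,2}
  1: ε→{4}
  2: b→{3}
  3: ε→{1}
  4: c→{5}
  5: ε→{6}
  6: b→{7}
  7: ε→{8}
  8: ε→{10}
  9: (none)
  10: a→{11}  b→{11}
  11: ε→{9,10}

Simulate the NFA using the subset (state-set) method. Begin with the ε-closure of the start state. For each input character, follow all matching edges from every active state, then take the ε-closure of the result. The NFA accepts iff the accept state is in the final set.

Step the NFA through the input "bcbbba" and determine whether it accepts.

S₀ = ε-closure({0}) = {0,1,2,4}
'b' @ 1: {1,3,4}
'c' @ 2: {5,6}
'b' @ 3: {7,8,10}
'b' @ 4: {9,10,11}  ✓accept
'b' @ 5: {9,10,11}  ✓accept
'a' @ 6: {9,10,11}  ✓accept
final: {9,10,11}; accept 9 in set

Answer: ACCEPT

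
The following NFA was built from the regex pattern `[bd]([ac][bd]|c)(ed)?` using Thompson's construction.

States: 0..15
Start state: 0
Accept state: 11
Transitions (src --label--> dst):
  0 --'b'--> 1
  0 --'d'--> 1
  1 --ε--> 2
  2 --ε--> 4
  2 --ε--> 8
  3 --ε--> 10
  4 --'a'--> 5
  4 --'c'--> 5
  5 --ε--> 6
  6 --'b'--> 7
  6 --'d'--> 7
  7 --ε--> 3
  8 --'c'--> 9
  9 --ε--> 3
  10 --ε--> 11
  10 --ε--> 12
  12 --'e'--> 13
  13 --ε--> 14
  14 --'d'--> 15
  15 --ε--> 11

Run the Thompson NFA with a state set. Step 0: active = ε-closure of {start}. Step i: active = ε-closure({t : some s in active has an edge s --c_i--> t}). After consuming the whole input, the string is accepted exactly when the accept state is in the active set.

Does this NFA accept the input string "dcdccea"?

initial (ε-close {0}): {0}
'd' @ 1: {1,2,4,8}
'c' @ 2: {3,5,6,9,10,11,12}  ✓accept
'd' @ 3: {3,7,10,11,12}  ✓accept
'c' @ 4: {}  — no active states
rest 'cea' ignored (set empty)
end set {} — state 11 not in

Answer: REJECT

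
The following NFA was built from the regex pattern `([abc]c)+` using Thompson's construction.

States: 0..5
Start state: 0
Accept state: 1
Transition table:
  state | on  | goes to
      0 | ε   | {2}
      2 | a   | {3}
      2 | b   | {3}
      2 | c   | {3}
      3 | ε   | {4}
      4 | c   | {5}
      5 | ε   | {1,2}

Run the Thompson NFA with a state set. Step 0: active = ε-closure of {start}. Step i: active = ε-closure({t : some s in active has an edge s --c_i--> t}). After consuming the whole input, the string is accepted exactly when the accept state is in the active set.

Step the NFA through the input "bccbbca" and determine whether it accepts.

Answer: REJECT

Steps:
initial (ε-close {0}): {0,2}
'b' @ 1: {3,4}
'c' @ 2: {1,2,5}  ✓accept
'c' @ 3: {3,4}
'b' @ 4: {}  — dead — no transitions
rest 'bca' ignored (set empty)
final: {}; accept 1 not in set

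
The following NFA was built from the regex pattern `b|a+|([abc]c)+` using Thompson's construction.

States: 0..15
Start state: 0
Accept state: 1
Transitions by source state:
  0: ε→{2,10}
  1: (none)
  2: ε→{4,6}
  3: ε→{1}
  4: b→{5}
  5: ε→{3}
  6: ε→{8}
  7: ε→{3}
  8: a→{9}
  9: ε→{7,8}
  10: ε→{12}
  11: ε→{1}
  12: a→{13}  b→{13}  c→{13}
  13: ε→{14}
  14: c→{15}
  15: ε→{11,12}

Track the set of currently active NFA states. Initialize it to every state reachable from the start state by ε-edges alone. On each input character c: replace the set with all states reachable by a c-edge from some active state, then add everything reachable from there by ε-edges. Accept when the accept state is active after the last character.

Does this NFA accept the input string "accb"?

Answer: REJECT

Steps:
S₀ = ε-closure({0}) = {0,2,4,6,8,10,12}
'a' @ 1: {1,3,7,8,9,13,14}  ✓accept
'c' @ 2: {1,11,12,15}  ✓accept
'c' @ 3: {13,14}
'b' @ 4: {}  — state set empty
final: {}; accept 1 not in set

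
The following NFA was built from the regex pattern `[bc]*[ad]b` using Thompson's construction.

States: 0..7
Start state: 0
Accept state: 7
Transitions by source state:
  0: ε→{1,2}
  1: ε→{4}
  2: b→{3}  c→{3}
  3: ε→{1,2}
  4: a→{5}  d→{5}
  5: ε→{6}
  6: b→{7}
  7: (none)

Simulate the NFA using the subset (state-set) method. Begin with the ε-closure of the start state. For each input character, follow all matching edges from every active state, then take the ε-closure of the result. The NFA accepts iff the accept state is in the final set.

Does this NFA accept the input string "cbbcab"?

Answer: ACCEPT

Steps:
S₀ = ε-closure({0}) = {0,1,2,4}
'c' @ 1: {1,2,3,4}
'b' @ 2: {1,2,3,4}
'b' @ 3: {1,2,3,4}
'c' @ 4: {1,2,3,4}
'a' @ 5: {5,6}
'b' @ 6: {7}  ✓accept
final: {7}; accept 7 in set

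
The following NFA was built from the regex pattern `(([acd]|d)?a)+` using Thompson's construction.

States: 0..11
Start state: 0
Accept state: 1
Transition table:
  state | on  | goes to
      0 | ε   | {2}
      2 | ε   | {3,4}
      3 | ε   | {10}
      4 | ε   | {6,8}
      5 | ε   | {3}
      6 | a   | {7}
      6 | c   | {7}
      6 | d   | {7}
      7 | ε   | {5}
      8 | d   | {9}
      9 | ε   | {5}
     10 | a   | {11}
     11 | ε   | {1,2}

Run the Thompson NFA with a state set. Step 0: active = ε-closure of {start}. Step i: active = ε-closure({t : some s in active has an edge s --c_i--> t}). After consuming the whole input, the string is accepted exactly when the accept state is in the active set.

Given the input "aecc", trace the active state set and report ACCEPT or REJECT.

start: ε-closure({0}) = {0,2,3,4,6,8,10}
'a' @ 1: {1,2,3,4,5,6,7,8,10,11}  [accepting]
'e' @ 2: {}  — state set empty
rest 'cc' ignored (set empty)
final: {}; accept 1 not in set

Answer: REJECT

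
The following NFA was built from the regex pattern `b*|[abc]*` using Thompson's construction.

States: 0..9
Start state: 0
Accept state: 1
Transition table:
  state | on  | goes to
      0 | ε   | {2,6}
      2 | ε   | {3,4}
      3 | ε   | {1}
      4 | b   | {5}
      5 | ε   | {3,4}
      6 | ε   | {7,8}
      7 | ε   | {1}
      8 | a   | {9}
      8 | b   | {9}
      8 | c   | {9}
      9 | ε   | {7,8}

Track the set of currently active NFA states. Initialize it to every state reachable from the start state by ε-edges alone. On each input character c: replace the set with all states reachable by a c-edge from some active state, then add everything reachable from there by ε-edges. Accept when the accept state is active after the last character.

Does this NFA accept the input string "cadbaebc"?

start: ε-closure({0}) = {0,1,2,3,4,6,7,8}
'c' @ 1: {1,7,8,9}  [accepting]
'a' @ 2: {1,7,8,9}  [accepting]
'd' @ 3: {}  — no active states
rest 'baebc' ignored (set empty)
end set {} — state 1 not in

Answer: REJECT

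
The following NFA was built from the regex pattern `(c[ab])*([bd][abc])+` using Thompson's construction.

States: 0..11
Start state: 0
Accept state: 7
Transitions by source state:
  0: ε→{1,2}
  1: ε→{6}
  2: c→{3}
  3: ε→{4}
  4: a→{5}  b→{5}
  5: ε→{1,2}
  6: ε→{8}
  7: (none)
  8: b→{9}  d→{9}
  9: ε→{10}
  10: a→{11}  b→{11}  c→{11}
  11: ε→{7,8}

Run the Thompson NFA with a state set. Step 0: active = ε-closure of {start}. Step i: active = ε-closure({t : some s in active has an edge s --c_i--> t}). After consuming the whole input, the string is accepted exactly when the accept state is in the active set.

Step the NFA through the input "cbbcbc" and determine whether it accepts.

Answer: ACCEPT

Steps:
S₀ = ε-closure({0}) = {0,1,2,6,8}
'c' @ 1: {3,4}
'b' @ 2: {1,2,5,6,8}
'b' @ 3: {9,10}
'c' @ 4: {7,8,11}  (accept∈set)
'b' @ 5: {9,10}
'c' @ 6: {7,8,11}  (accept∈set)
end set {7,8,11} — state 7 in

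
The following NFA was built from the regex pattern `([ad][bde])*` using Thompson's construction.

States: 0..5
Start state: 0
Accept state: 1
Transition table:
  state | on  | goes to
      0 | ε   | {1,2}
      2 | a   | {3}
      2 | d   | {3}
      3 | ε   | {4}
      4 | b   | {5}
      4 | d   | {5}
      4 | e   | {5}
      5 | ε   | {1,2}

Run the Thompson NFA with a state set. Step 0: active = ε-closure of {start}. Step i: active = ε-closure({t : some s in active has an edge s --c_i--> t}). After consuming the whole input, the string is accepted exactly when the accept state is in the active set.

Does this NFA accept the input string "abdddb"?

initial (ε-close {0}): {0,1,2}
'a' @ 1: {3,4}
'b' @ 2: {1,2,5}  (accept∈set)
'd' @ 3: {3,4}
'd' @ 4: {1,2,5}  (accept∈set)
'd' @ 5: {3,4}
'b' @ 6: {1,2,5}  (accept∈set)
final: {1,2,5}; accept 1 in set

Answer: ACCEPT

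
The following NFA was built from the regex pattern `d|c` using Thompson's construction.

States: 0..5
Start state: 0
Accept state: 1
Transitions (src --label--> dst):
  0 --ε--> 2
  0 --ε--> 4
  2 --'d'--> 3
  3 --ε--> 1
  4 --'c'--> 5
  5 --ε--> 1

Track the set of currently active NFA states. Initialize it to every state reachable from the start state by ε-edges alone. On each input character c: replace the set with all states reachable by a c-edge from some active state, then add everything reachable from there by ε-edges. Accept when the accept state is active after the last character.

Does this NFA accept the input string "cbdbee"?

start: ε-closure({0}) = {0,2,4}
'c' @ 1: {1,5}  ✓accept
'b' @ 2: {}  — dead — no transitions
rest 'dbee' ignored (set empty)
final: {}; accept 1 not in set

Answer: REJECT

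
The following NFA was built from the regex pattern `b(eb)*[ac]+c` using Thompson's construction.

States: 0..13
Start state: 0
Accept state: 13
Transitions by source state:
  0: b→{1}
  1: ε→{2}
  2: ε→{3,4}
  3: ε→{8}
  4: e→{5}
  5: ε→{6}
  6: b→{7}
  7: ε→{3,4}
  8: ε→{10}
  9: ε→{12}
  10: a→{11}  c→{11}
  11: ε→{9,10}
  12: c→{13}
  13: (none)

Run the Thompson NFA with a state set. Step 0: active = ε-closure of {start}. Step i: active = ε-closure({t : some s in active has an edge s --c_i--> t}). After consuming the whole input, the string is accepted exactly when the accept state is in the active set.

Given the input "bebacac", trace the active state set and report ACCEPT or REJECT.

Answer: ACCEPT

Trace:
S₀ = ε-closure({0}) = {0}
'b' @ 1: {1,2,3,4,8,10}
'e' @ 2: {5,6}
'b' @ 3: {3,4,7,8,10}
'a' @ 4: {9,10,11,12}
'c' @ 5: {9,10,11,12,13}  ✓accept
'a' @ 6: {9,10,11,12}
'c' @ 7: {9,10,11,12,13}  ✓accept
after full input: {9,10,11,12,13}  (accept=13 in)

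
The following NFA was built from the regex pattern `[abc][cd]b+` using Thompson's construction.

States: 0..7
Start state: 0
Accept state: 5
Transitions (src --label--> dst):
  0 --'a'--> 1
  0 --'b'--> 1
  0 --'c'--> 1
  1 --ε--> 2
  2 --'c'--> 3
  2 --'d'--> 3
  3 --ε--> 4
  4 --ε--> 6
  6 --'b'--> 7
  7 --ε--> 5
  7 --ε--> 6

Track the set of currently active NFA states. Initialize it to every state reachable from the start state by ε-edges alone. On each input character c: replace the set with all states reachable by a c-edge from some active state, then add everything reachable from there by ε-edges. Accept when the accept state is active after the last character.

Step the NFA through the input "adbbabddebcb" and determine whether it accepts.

Answer: REJECT

Trace:
S₀ = ε-closure({0}) = {0}
'a' @ 1: {1,2}
'd' @ 2: {3,4,6}
'b' @ 3: {5,6,7}  [accepting]
'b' @ 4: {5,6,7}  [accepting]
'a' @ 5: {}  — state set empty
rest 'bddebcb' ignored (set empty)
final: {}; accept 5 not in set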